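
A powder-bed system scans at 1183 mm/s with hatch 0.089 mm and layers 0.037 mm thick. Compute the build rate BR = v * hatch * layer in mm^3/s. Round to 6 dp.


Rate = 1183 * 0.089 * 0.037 = 3.895619 mm^3/s


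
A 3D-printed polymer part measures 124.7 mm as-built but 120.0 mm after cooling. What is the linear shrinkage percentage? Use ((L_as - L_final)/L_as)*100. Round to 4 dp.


Shrinkage = ((124.7-120.0)/124.7)*100 = 3.769 %


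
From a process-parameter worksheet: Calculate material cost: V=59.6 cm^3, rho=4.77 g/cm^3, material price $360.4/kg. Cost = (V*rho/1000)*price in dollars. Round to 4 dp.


Mass = 59.6*4.77/1000 = 0.284292 kg
Cost = 0.284292 * 360.4 = 102.4588 $


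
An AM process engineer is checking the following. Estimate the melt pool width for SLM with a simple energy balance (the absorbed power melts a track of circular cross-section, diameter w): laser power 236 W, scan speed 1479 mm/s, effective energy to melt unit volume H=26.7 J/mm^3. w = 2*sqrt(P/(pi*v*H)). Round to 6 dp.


w = 2*sqrt(236/(pi*1479*26.7)) = 0.087231 mm


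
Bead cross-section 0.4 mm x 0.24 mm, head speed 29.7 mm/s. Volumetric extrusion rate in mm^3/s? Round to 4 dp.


Rate = 0.4 * 0.24 * 29.7 = 2.8512 mm^3/s


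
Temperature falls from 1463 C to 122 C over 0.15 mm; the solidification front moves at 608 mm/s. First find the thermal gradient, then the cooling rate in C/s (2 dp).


G = (1463-122)/0.15 = 8940.0 C/mm
CR = 8940.0 * 608 = 5435520.0 C/s


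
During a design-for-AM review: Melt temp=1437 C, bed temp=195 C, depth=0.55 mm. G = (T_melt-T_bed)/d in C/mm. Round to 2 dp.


G = (1437-195)/0.55 = 2258.18 C/mm


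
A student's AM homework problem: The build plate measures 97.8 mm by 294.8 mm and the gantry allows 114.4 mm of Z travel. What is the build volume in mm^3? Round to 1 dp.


V = 97.8 * 294.8 * 114.4 = 3298316.7 mm^3


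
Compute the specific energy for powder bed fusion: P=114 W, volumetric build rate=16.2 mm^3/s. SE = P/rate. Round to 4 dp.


SE = 114 / 16.2 = 7.037 J/mm^3


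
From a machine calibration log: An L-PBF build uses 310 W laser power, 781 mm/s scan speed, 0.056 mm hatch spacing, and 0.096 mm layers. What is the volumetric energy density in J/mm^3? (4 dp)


E = 310 / (781*0.056*0.096) = 73.8332 J/mm^3


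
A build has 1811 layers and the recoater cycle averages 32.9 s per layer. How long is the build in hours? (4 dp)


t = 1811 * 32.9 / 3600 = 16.5505 hrs


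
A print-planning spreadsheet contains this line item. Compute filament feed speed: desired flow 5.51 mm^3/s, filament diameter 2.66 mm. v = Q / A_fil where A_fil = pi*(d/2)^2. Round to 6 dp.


A = pi*(2.66/2)^2 = 5.557163
v = 5.51 / 5.557163 = 0.991513 mm/s


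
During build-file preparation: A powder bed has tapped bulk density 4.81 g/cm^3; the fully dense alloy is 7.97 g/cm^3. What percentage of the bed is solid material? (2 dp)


Packing = (4.81/7.97)*100 = 60.35 %


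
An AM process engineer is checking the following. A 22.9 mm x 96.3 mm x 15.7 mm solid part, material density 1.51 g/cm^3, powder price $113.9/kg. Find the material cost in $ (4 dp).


V = 22.9 * 96.3 * 15.7 = 34622.739 mm^3 = 34.622739 cm^3
Mass = 34.622739 * 1.51 / 1000 = 0.05228034 kg
Cost = 0.05228034 * 113.9 = 5.9547 $


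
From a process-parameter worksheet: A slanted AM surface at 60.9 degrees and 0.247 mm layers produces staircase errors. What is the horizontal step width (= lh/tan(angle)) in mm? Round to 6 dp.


step = 0.247 / tan(60.9) = 0.137478 mm


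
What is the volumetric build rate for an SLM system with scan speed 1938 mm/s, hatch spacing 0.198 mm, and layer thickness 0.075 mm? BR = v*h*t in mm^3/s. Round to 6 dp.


Rate = 1938 * 0.198 * 0.075 = 28.7793 mm^3/s


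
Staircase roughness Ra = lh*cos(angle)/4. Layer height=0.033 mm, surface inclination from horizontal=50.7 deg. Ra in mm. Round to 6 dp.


Ra = 0.033 * cos(50.7) / 4 = 0.005225 mm


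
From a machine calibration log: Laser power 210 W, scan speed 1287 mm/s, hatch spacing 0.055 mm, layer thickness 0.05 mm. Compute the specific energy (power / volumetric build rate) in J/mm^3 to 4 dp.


Build rate = 1287 * 0.055 * 0.05 = 3.53925 mm^3/s
SE = 210 / 3.53925 = 59.3346 J/mm^3


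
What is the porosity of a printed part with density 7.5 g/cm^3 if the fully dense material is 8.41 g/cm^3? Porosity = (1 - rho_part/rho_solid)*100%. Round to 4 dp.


Porosity = (1-7.5/8.41)*100 = 10.8205 %


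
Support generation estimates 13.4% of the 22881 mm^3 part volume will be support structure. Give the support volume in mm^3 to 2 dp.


V_support = 22881 * 0.134 = 3066.05 mm^3


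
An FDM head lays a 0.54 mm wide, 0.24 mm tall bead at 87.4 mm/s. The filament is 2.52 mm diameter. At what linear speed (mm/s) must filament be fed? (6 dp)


Q = 0.54 * 0.24 * 87.4 = 11.32704 mm^3/s
A_fil = pi*(2.52/2)^2 = 4.9875925 mm^2
v_feed = 11.32704 / 4.9875925 = 2.271044 mm/s


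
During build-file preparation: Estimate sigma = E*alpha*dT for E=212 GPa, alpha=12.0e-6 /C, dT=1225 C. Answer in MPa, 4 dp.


sigma = 212*1000 * 12.0e-6 * 1225 = 3116.4 MPa


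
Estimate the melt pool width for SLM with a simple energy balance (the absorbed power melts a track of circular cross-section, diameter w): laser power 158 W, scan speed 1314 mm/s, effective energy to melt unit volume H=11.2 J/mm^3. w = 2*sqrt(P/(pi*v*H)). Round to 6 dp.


w = 2*sqrt(158/(pi*1314*11.2)) = 0.116917 mm


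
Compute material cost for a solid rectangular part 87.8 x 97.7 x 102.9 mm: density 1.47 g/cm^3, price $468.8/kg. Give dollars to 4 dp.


V = 87.8 * 97.7 * 102.9 = 882682.374 mm^3 = 882.682374 cm^3
Mass = 882.682374 * 1.47 / 1000 = 1.29754309 kg
Cost = 1.29754309 * 468.8 = 608.2882 $


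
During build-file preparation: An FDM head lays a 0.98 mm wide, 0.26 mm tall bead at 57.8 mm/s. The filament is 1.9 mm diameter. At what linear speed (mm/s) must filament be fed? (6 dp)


Q = 0.98 * 0.26 * 57.8 = 14.72744 mm^3/s
A_fil = pi*(1.9/2)^2 = 2.83528737 mm^2
v_feed = 14.72744 / 2.83528737 = 5.194338 mm/s


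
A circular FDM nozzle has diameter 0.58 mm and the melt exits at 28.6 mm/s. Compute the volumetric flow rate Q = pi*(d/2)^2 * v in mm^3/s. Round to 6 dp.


A = pi*(0.58/2)^2 = 0.26420794 mm^2
Q = 0.26420794 * 28.6 = 7.556347 mm^3/s


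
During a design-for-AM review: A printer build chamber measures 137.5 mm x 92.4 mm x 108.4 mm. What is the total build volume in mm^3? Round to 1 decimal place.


V = 137.5 * 92.4 * 108.4 = 1377222.0 mm^3


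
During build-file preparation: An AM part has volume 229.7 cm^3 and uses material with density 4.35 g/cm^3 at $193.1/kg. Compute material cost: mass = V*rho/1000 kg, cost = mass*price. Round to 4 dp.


Mass = 229.7*4.35/1000 = 0.999195 kg
Cost = 0.999195 * 193.1 = 192.9446 $


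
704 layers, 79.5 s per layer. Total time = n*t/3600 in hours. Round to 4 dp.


t = 704 * 79.5 / 3600 = 15.5467 hrs


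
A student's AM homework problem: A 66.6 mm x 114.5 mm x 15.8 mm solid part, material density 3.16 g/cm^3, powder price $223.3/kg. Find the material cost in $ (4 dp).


V = 66.6 * 114.5 * 15.8 = 120486.06 mm^3 = 120.48606 cm^3
Mass = 120.48606 * 3.16 / 1000 = 0.38073595 kg
Cost = 0.38073595 * 223.3 = 85.0183 $


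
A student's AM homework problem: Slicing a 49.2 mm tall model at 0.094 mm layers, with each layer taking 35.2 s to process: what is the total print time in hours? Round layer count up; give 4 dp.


Layers = ceil(49.2/0.094) = 524
t = 524 * 35.2 / 3600 = 5.1236 hrs


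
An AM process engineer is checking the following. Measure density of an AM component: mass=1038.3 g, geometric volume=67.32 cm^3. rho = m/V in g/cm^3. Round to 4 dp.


rho = 1038.3 / 67.32 = 15.4234 g/cm^3


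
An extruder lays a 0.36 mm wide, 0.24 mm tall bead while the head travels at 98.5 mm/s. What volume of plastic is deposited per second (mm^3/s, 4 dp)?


Rate = 0.36 * 0.24 * 98.5 = 8.5104 mm^3/s


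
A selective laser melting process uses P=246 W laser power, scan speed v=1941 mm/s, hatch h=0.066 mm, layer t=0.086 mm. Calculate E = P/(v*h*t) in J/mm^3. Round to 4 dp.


E = 246 / (1941*0.066*0.086) = 22.3289 J/mm^3


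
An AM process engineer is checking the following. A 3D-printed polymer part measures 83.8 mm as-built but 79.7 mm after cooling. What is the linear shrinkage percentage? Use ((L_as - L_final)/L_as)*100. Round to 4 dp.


Shrinkage = ((83.8-79.7)/83.8)*100 = 4.8926 %


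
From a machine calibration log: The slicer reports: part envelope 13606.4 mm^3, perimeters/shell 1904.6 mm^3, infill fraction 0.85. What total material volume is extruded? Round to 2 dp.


V_infill = (13606.4 - 1904.6) * 0.85 = 9946.53
V_total = 1904.6 + 9946.53 = 11851.13 mm^3


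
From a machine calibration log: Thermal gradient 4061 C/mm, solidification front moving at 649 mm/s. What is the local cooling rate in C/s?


CR = 4061 * 649 = 2635589 C/s


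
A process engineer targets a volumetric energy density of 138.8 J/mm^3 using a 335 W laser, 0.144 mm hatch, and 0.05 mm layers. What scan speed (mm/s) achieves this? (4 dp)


v = 335 / (138.8*0.144*0.05) = 335.2145 mm/s


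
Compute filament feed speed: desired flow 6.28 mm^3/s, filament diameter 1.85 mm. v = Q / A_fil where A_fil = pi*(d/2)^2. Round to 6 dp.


A = pi*(1.85/2)^2 = 2.688025
v = 6.28 / 2.688025 = 2.336288 mm/s


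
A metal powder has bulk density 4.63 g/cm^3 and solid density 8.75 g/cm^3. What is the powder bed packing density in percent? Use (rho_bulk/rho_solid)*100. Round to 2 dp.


Packing = (4.63/8.75)*100 = 52.91 %


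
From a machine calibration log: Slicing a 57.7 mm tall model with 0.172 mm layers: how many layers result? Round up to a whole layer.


Layers = ceil(57.7/0.172) = 336


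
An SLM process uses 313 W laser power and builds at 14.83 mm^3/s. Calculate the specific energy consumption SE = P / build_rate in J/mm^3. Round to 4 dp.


SE = 313 / 14.83 = 21.1059 J/mm^3


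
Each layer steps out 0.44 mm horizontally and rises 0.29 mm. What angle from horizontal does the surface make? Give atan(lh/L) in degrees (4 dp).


angle = atan(0.29/0.44) = 33.3885 degrees


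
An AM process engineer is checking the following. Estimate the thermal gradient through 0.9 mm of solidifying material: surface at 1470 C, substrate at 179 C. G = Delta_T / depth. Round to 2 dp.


G = (1470-179)/0.9 = 1434.44 C/mm


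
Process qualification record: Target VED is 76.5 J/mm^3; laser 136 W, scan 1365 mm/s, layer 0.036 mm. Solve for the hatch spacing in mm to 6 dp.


h = 136 / (76.5*1365*0.036) = 0.036178 mm


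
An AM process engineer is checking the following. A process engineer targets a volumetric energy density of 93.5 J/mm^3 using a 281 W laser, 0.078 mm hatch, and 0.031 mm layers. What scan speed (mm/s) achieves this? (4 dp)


v = 281 / (93.5*0.078*0.031) = 1242.9064 mm/s


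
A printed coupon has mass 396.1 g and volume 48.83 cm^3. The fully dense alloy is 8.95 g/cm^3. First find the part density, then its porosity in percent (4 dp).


rho_part = 396.1 / 48.83 = 8.11181651 g/cm^3
Porosity = (1 - 8.11181651/8.95)*100 = 9.3652 %


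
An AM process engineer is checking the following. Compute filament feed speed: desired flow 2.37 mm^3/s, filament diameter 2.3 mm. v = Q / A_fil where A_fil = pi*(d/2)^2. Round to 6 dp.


A = pi*(2.3/2)^2 = 4.154756
v = 2.37 / 4.154756 = 0.570431 mm/s


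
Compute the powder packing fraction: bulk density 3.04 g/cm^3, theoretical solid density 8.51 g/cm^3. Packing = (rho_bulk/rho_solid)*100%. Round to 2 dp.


Packing = (3.04/8.51)*100 = 35.72 %


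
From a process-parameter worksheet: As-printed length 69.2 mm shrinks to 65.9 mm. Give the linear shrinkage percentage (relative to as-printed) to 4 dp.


Shrinkage = ((69.2-65.9)/69.2)*100 = 4.7688 %


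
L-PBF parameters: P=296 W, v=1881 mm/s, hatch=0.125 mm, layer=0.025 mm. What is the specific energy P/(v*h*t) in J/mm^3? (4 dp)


Build rate = 1881 * 0.125 * 0.025 = 5.878125 mm^3/s
SE = 296 / 5.878125 = 50.3562 J/mm^3


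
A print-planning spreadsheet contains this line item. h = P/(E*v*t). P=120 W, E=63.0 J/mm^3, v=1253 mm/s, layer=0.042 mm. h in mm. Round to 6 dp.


h = 120 / (63.0*1253*0.042) = 0.036194 mm


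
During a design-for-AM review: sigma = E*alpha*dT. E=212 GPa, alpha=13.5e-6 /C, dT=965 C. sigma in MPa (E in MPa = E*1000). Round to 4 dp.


sigma = 212*1000 * 13.5e-6 * 965 = 2761.83 MPa


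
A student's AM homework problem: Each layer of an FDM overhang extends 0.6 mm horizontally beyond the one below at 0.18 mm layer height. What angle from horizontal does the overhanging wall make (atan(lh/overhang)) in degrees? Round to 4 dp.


angle = atan(0.18/0.6) = 16.6992 degrees


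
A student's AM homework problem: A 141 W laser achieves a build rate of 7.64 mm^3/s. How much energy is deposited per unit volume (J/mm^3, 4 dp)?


SE = 141 / 7.64 = 18.4555 J/mm^3


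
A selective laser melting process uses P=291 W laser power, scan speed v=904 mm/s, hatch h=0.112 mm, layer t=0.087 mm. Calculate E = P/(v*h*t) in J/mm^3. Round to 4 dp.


E = 291 / (904*0.112*0.087) = 33.036 J/mm^3


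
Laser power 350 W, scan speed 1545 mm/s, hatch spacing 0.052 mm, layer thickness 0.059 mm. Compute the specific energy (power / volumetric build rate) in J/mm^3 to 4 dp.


Build rate = 1545 * 0.052 * 0.059 = 4.74006 mm^3/s
SE = 350 / 4.74006 = 73.8387 J/mm^3


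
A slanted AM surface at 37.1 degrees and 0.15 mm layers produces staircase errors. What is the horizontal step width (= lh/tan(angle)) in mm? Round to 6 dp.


step = 0.15 / tan(37.1) = 0.198336 mm


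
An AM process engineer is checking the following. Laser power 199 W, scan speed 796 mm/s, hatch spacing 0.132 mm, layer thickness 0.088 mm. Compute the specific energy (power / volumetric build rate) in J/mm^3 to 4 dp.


Build rate = 796 * 0.132 * 0.088 = 9.246336 mm^3/s
SE = 199 / 9.246336 = 21.522 J/mm^3


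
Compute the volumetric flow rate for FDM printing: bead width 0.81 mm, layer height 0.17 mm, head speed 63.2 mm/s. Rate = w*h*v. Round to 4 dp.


Rate = 0.81 * 0.17 * 63.2 = 8.7026 mm^3/s


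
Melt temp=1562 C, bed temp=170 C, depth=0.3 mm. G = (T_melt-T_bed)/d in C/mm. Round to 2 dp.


G = (1562-170)/0.3 = 4640.0 C/mm


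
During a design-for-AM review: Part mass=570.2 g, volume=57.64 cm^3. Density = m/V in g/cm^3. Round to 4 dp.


rho = 570.2 / 57.64 = 9.8924 g/cm^3


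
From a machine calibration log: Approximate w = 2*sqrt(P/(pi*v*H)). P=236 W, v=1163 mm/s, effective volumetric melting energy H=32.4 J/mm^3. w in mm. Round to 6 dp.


w = 2*sqrt(236/(pi*1163*32.4)) = 0.089299 mm


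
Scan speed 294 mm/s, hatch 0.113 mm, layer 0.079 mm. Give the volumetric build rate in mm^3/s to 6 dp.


Rate = 294 * 0.113 * 0.079 = 2.624538 mm^3/s


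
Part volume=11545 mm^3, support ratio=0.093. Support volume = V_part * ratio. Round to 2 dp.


V_support = 11545 * 0.093 = 1073.69 mm^3


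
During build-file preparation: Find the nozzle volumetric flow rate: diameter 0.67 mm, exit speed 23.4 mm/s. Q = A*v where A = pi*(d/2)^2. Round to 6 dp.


A = pi*(0.67/2)^2 = 0.35256524 mm^2
Q = 0.35256524 * 23.4 = 8.250027 mm^3/s


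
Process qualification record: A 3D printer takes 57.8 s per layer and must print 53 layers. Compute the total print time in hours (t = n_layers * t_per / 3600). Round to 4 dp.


t = 53 * 57.8 / 3600 = 0.8509 hrs


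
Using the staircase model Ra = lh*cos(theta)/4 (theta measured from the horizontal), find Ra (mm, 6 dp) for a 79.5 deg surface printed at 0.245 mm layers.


Ra = 0.245 * cos(79.5) / 4 = 0.011162 mm


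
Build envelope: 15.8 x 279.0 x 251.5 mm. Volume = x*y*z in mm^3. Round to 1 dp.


V = 15.8 * 279.0 * 251.5 = 1108662.3 mm^3


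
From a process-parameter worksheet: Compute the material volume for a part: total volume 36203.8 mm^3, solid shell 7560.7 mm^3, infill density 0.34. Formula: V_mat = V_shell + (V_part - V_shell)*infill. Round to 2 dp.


V_infill = (36203.8 - 7560.7) * 0.34 = 9738.65
V_total = 7560.7 + 9738.65 = 17299.35 mm^3


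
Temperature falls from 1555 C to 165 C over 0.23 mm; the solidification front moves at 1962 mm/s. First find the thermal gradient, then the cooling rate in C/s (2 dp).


G = (1555-165)/0.23 = 6043.47826087 C/mm
CR = 6043.47826087 * 1962 = 11857304.35 C/s


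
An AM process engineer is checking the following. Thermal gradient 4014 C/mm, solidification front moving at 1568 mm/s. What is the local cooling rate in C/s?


CR = 4014 * 1568 = 6293952 C/s


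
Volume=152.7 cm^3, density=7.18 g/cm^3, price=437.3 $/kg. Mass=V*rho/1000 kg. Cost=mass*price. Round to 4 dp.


Mass = 152.7*7.18/1000 = 1.096386 kg
Cost = 1.096386 * 437.3 = 479.4496 $


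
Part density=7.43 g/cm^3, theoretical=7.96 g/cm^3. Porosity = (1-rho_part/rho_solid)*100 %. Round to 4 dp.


Porosity = (1-7.43/7.96)*100 = 6.6583 %


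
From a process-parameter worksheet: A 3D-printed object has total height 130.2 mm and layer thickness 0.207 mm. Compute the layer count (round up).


Layers = ceil(130.2/0.207) = 629


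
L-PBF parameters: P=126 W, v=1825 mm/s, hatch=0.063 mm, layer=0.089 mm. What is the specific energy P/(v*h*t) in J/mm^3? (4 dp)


Build rate = 1825 * 0.063 * 0.089 = 10.232775 mm^3/s
SE = 126 / 10.232775 = 12.3134 J/mm^3


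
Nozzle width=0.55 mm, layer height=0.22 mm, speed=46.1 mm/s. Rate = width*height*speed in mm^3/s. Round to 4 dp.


Rate = 0.55 * 0.22 * 46.1 = 5.5781 mm^3/s


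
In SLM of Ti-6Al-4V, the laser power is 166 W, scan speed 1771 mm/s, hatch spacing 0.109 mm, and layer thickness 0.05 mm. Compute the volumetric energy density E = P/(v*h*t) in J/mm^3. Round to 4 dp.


E = 166 / (1771*0.109*0.05) = 17.1986 J/mm^3


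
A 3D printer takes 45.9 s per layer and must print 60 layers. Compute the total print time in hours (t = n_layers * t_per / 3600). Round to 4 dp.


t = 60 * 45.9 / 3600 = 0.765 hrs


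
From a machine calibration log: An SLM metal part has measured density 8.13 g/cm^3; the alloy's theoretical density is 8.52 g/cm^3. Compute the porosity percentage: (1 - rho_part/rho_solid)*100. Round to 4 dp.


Porosity = (1-8.13/8.52)*100 = 4.5775 %


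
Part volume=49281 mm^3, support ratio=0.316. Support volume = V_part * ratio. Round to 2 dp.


V_support = 49281 * 0.316 = 15572.8 mm^3


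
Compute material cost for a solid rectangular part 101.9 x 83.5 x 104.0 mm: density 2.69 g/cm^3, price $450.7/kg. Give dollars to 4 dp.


V = 101.9 * 83.5 * 104.0 = 884899.6 mm^3 = 884.8996 cm^3
Mass = 884.8996 * 2.69 / 1000 = 2.38037992 kg
Cost = 2.38037992 * 450.7 = 1072.8372 $


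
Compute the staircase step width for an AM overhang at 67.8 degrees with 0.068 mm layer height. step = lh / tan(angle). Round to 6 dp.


step = 0.068 / tan(67.8) = 0.02775 mm


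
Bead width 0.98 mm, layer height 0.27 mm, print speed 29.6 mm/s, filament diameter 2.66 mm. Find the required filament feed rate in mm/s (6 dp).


Q = 0.98 * 0.27 * 29.6 = 7.83216 mm^3/s
A_fil = pi*(2.66/2)^2 = 5.55716324 mm^2
v_feed = 7.83216 / 5.55716324 = 1.409381 mm/s


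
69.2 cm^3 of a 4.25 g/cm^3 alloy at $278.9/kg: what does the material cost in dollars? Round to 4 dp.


Mass = 69.2*4.25/1000 = 0.2941 kg
Cost = 0.2941 * 278.9 = 82.0245 $


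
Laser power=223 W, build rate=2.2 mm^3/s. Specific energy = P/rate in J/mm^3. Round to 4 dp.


SE = 223 / 2.2 = 101.3636 J/mm^3


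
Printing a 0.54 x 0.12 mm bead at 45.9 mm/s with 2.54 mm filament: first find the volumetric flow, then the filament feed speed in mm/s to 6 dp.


Q = 0.54 * 0.12 * 45.9 = 2.97432 mm^3/s
A_fil = pi*(2.54/2)^2 = 5.06707479 mm^2
v_feed = 2.97432 / 5.06707479 = 0.58699 mm/s


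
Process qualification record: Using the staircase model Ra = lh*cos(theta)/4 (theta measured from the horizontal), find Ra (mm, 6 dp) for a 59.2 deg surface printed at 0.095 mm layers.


Ra = 0.095 * cos(59.2) / 4 = 0.012161 mm


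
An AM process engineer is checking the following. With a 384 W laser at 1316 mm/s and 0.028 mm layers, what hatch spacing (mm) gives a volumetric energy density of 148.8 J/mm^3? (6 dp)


h = 384 / (148.8*1316*0.028) = 0.070035 mm


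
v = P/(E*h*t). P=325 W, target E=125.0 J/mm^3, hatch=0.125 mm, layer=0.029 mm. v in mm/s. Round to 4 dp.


v = 325 / (125.0*0.125*0.029) = 717.2414 mm/s


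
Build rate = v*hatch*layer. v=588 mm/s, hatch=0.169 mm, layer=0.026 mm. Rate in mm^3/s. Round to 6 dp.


Rate = 588 * 0.169 * 0.026 = 2.583672 mm^3/s


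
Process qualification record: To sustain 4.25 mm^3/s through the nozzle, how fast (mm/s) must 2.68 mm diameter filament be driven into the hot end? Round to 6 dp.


A = pi*(2.68/2)^2 = 5.641044
v = 4.25 / 5.641044 = 0.753407 mm/s


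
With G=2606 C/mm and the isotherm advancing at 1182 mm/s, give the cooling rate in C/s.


CR = 2606 * 1182 = 3080292 C/s


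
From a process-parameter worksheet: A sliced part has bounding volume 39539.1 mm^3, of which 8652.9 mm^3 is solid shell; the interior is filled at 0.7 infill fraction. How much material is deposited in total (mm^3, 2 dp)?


V_infill = (39539.1 - 8652.9) * 0.7 = 21620.34
V_total = 8652.9 + 21620.34 = 30273.24 mm^3


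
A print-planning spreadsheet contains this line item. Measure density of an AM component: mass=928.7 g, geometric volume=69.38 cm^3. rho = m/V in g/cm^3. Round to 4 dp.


rho = 928.7 / 69.38 = 13.3857 g/cm^3


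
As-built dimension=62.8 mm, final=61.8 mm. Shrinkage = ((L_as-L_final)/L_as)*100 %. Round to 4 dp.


Shrinkage = ((62.8-61.8)/62.8)*100 = 1.5924 %


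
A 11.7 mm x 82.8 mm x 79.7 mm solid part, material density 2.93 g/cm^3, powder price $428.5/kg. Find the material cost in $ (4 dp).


V = 11.7 * 82.8 * 79.7 = 77210.172 mm^3 = 77.210172 cm^3
Mass = 77.210172 * 2.93 / 1000 = 0.2262258 kg
Cost = 0.2262258 * 428.5 = 96.9378 $


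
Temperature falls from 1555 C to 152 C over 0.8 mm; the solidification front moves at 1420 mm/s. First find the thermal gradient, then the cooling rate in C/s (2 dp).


G = (1555-152)/0.8 = 1753.75 C/mm
CR = 1753.75 * 1420 = 2490325.0 C/s


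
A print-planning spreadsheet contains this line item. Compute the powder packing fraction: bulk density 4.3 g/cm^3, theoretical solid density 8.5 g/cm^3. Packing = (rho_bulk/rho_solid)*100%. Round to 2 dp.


Packing = (4.3/8.5)*100 = 50.59 %


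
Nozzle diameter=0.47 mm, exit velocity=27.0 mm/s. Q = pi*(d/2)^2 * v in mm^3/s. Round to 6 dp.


A = pi*(0.47/2)^2 = 0.17349445 mm^2
Q = 0.17349445 * 27.0 = 4.68435 mm^3/s


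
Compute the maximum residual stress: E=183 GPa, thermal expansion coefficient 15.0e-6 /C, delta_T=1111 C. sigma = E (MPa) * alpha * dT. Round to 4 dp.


sigma = 183*1000 * 15.0e-6 * 1111 = 3049.695 MPa


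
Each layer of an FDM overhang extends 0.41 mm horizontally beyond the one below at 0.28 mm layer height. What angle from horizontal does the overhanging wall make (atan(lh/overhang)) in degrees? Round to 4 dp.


angle = atan(0.28/0.41) = 34.3302 degrees


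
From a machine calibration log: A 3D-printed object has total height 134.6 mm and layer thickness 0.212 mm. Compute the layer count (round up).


Layers = ceil(134.6/0.212) = 635


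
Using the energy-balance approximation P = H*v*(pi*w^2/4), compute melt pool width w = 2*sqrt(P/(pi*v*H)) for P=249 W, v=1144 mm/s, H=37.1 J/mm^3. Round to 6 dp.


w = 2*sqrt(249/(pi*1144*37.1)) = 0.086428 mm


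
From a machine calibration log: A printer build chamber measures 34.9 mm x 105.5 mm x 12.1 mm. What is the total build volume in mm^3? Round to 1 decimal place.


V = 34.9 * 105.5 * 12.1 = 44551.6 mm^3


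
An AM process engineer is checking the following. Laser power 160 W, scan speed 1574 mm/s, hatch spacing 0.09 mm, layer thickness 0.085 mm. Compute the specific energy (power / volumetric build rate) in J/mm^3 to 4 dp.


Build rate = 1574 * 0.09 * 0.085 = 12.0411 mm^3/s
SE = 160 / 12.0411 = 13.2878 J/mm^3


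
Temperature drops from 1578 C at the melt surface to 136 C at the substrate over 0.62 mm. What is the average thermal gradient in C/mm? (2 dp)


G = (1578-136)/0.62 = 2325.81 C/mm


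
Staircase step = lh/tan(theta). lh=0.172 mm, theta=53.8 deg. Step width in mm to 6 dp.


step = 0.172 / tan(53.8) = 0.125885 mm


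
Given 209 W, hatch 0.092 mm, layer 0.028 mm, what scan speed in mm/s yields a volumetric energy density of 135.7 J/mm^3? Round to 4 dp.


v = 209 / (135.7*0.092*0.028) = 597.889 mm/s


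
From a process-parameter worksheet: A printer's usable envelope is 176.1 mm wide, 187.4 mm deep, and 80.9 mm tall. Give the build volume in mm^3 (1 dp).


V = 176.1 * 187.4 * 80.9 = 2669792.2 mm^3


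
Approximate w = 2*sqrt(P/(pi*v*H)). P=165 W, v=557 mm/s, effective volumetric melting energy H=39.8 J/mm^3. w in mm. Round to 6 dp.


w = 2*sqrt(165/(pi*557*39.8)) = 0.097348 mm


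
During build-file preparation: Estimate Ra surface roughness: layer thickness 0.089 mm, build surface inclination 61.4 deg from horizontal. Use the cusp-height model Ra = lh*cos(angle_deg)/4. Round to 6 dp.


Ra = 0.089 * cos(61.4) / 4 = 0.010651 mm


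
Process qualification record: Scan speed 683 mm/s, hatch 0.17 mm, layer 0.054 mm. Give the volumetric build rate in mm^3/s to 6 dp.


Rate = 683 * 0.17 * 0.054 = 6.26994 mm^3/s


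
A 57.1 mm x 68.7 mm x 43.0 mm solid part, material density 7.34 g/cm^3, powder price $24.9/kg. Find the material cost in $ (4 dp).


V = 57.1 * 68.7 * 43.0 = 168679.11 mm^3 = 168.67911 cm^3
Mass = 168.67911 * 7.34 / 1000 = 1.23810467 kg
Cost = 1.23810467 * 24.9 = 30.8288 $


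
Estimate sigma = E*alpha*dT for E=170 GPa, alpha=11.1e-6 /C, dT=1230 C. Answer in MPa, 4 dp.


sigma = 170*1000 * 11.1e-6 * 1230 = 2321.01 MPa


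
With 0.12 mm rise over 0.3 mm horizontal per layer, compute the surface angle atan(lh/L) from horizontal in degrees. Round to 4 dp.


angle = atan(0.12/0.3) = 21.8014 degrees


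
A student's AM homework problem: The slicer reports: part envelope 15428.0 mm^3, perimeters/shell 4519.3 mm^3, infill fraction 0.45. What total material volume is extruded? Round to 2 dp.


V_infill = (15428.0 - 4519.3) * 0.45 = 4908.92
V_total = 4519.3 + 4908.92 = 9428.22 mm^3


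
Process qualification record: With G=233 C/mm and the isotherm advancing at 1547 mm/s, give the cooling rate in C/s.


CR = 233 * 1547 = 360451 C/s


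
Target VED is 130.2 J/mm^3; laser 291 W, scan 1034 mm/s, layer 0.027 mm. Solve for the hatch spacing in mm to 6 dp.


h = 291 / (130.2*1034*0.027) = 0.080057 mm


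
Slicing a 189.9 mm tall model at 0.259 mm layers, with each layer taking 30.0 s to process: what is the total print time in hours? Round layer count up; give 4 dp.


Layers = ceil(189.9/0.259) = 734
t = 734 * 30.0 / 3600 = 6.1167 hrs


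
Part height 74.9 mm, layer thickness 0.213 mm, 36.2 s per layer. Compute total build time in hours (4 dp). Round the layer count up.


Layers = ceil(74.9/0.213) = 352
t = 352 * 36.2 / 3600 = 3.5396 hrs


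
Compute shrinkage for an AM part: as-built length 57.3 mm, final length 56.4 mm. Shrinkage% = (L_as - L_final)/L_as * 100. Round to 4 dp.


Shrinkage = ((57.3-56.4)/57.3)*100 = 1.5707 %


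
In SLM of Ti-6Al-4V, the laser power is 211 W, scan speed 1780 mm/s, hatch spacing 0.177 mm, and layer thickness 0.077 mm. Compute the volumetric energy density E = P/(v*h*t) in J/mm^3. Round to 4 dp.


E = 211 / (1780*0.177*0.077) = 8.6976 J/mm^3


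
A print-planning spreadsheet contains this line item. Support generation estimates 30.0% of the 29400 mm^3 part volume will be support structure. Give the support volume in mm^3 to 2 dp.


V_support = 29400 * 0.3 = 8820.0 mm^3


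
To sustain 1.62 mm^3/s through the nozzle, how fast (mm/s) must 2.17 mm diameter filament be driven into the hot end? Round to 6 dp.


A = pi*(2.17/2)^2 = 3.698361
v = 1.62 / 3.698361 = 0.438032 mm/s


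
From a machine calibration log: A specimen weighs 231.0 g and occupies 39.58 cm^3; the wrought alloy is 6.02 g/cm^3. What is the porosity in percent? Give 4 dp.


rho_part = 231.0 / 39.58 = 5.83628095 g/cm^3
Porosity = (1 - 5.83628095/6.02)*100 = 3.0518 %


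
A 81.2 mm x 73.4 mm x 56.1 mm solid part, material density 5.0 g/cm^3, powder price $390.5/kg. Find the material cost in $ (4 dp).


V = 81.2 * 73.4 * 56.1 = 334360.488 mm^3 = 334.360488 cm^3
Mass = 334.360488 * 5.0 / 1000 = 1.67180244 kg
Cost = 1.67180244 * 390.5 = 652.8389 $


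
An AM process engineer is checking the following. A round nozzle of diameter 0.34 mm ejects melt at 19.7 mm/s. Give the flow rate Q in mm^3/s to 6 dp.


A = pi*(0.34/2)^2 = 0.09079203 mm^2
Q = 0.09079203 * 19.7 = 1.788603 mm^3/s


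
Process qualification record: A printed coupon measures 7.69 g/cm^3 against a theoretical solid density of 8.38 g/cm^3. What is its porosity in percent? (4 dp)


Porosity = (1-7.69/8.38)*100 = 8.2339 %


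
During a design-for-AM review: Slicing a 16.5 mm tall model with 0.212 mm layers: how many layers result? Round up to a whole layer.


Layers = ceil(16.5/0.212) = 78


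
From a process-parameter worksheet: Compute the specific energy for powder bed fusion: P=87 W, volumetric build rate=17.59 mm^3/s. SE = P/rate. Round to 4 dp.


SE = 87 / 17.59 = 4.946 J/mm^3


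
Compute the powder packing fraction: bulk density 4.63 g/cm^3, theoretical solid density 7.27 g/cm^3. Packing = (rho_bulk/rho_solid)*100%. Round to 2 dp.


Packing = (4.63/7.27)*100 = 63.69 %


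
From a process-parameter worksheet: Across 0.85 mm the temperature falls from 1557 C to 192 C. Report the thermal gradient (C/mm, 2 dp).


G = (1557-192)/0.85 = 1605.88 C/mm


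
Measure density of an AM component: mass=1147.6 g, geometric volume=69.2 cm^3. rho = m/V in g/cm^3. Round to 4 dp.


rho = 1147.6 / 69.2 = 16.5838 g/cm^3


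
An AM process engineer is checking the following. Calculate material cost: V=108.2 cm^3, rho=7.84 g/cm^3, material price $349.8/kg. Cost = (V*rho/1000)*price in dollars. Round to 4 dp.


Mass = 108.2*7.84/1000 = 0.848288 kg
Cost = 0.848288 * 349.8 = 296.7311 $


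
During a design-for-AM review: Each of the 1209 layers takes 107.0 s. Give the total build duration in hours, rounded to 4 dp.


t = 1209 * 107.0 / 3600 = 35.9342 hrs


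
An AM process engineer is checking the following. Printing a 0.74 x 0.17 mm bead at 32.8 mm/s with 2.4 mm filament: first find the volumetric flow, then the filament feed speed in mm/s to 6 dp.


Q = 0.74 * 0.17 * 32.8 = 4.12624 mm^3/s
A_fil = pi*(2.4/2)^2 = 4.52389342 mm^2
v_feed = 4.12624 / 4.52389342 = 0.912099 mm/s


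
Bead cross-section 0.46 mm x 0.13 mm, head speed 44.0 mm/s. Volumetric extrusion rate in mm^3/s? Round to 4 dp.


Rate = 0.46 * 0.13 * 44.0 = 2.6312 mm^3/s


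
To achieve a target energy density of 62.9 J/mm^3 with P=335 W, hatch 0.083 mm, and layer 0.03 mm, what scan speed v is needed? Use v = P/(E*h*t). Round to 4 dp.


v = 335 / (62.9*0.083*0.03) = 2138.9213 mm/s


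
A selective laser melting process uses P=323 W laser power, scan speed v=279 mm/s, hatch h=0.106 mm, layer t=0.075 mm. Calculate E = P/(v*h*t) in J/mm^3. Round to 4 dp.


E = 323 / (279*0.106*0.075) = 145.6234 J/mm^3


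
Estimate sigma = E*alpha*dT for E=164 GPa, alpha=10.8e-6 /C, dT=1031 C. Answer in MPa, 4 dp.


sigma = 164*1000 * 10.8e-6 * 1031 = 1826.1072 MPa


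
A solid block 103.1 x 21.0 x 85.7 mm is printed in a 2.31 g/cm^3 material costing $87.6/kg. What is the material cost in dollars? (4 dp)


V = 103.1 * 21.0 * 85.7 = 185549.07 mm^3 = 185.54907 cm^3
Mass = 185.54907 * 2.31 / 1000 = 0.42861835 kg
Cost = 0.42861835 * 87.6 = 37.547 $


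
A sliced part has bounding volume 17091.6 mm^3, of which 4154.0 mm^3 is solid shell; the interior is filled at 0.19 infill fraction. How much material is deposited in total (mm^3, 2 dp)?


V_infill = (17091.6 - 4154.0) * 0.19 = 2458.14
V_total = 4154.0 + 2458.14 = 6612.14 mm^3


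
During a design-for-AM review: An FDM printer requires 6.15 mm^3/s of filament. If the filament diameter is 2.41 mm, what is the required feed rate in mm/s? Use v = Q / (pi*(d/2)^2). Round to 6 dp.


A = pi*(2.41/2)^2 = 4.561671
v = 6.15 / 4.561671 = 1.34819 mm/s


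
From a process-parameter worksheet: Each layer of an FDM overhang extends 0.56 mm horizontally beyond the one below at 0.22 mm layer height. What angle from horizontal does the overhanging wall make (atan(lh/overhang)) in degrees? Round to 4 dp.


angle = atan(0.22/0.56) = 21.4477 degrees


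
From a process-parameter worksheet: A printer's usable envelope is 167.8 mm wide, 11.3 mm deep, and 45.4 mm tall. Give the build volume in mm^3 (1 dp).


V = 167.8 * 11.3 * 45.4 = 86084.8 mm^3


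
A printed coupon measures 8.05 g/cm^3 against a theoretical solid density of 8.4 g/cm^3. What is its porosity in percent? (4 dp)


Porosity = (1-8.05/8.4)*100 = 4.1667 %


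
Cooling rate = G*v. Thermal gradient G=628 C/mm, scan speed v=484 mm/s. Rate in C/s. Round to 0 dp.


CR = 628 * 484 = 303952 C/s


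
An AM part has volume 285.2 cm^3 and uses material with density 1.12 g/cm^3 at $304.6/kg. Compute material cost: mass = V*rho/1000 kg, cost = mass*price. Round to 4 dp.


Mass = 285.2*1.12/1000 = 0.319424 kg
Cost = 0.319424 * 304.6 = 97.2966 $


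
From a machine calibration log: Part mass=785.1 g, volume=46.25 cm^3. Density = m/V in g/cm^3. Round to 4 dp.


rho = 785.1 / 46.25 = 16.9751 g/cm^3


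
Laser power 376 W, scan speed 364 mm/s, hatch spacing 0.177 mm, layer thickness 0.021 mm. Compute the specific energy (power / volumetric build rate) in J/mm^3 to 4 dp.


Build rate = 364 * 0.177 * 0.021 = 1.352988 mm^3/s
SE = 376 / 1.352988 = 277.9034 J/mm^3


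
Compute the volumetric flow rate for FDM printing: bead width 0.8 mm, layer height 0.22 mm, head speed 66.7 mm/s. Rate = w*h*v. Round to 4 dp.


Rate = 0.8 * 0.22 * 66.7 = 11.7392 mm^3/s


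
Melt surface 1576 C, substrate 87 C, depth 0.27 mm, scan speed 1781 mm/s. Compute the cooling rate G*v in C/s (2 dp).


G = (1576-87)/0.27 = 5514.81481481 C/mm
CR = 5514.81481481 * 1781 = 9821885.19 C/s


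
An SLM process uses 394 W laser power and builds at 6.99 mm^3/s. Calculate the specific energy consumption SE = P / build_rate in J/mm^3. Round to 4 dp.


SE = 394 / 6.99 = 56.3662 J/mm^3


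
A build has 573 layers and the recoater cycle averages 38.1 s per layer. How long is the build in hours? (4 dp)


t = 573 * 38.1 / 3600 = 6.0643 hrs


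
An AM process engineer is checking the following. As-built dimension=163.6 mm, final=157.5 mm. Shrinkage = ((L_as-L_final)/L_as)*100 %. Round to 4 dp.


Shrinkage = ((163.6-157.5)/163.6)*100 = 3.7286 %


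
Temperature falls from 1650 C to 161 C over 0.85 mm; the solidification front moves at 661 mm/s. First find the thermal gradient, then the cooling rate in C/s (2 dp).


G = (1650-161)/0.85 = 1751.76470588 C/mm
CR = 1751.76470588 * 661 = 1157916.47 C/s


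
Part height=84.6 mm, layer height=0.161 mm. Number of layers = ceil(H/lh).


Layers = ceil(84.6/0.161) = 526


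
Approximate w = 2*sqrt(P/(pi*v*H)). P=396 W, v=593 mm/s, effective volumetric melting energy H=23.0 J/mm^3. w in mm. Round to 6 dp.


w = 2*sqrt(396/(pi*593*23.0)) = 0.19227 mm


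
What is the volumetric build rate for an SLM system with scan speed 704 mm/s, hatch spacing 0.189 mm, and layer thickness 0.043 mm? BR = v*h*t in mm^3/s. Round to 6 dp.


Rate = 704 * 0.189 * 0.043 = 5.721408 mm^3/s


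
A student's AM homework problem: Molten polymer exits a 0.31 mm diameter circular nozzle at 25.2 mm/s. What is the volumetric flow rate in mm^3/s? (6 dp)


A = pi*(0.31/2)^2 = 0.07547676 mm^2
Q = 0.07547676 * 25.2 = 1.902014 mm^3/s


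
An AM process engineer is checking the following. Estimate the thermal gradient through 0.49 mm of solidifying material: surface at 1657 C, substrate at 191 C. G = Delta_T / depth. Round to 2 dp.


G = (1657-191)/0.49 = 2991.84 C/mm


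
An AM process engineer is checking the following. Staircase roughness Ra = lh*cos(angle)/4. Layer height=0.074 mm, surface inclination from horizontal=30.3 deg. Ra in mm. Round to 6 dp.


Ra = 0.074 * cos(30.3) / 4 = 0.015973 mm


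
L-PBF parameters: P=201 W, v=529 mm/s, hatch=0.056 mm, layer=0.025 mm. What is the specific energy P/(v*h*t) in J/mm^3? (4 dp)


Build rate = 529 * 0.056 * 0.025 = 0.7406 mm^3/s
SE = 201 / 0.7406 = 271.4016 J/mm^3


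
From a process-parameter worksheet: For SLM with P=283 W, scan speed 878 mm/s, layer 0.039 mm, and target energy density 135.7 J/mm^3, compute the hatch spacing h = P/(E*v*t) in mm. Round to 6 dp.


h = 283 / (135.7*878*0.039) = 0.060904 mm


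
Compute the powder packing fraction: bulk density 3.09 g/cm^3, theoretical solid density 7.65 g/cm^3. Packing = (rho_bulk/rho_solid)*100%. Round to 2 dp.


Packing = (3.09/7.65)*100 = 40.39 %


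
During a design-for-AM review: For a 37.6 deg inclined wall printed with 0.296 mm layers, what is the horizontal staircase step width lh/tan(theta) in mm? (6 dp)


step = 0.296 / tan(37.6) = 0.384364 mm


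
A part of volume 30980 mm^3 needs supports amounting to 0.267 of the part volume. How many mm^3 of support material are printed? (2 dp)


V_support = 30980 * 0.267 = 8271.66 mm^3


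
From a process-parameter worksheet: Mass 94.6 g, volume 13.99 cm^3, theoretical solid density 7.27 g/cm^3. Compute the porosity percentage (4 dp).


rho_part = 94.6 / 13.99 = 6.76197284 g/cm^3
Porosity = (1 - 6.76197284/7.27)*100 = 6.988 %


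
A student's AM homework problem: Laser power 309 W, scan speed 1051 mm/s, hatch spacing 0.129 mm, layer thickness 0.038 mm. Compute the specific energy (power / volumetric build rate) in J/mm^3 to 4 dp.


Build rate = 1051 * 0.129 * 0.038 = 5.152002 mm^3/s
SE = 309 / 5.152002 = 59.9767 J/mm^3


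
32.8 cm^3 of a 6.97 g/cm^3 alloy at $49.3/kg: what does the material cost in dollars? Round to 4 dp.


Mass = 32.8*6.97/1000 = 0.228616 kg
Cost = 0.228616 * 49.3 = 11.2708 $


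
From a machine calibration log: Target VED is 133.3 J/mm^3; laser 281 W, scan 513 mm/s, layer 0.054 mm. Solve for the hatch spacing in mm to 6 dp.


h = 281 / (133.3*513*0.054) = 0.076097 mm


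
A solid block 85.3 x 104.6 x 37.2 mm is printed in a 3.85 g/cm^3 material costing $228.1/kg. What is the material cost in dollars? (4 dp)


V = 85.3 * 104.6 * 37.2 = 331912.536 mm^3 = 331.912536 cm^3
Mass = 331.912536 * 3.85 / 1000 = 1.27786326 kg
Cost = 1.27786326 * 228.1 = 291.4806 $


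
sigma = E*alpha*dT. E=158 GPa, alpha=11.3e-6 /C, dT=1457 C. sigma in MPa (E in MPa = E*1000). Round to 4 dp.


sigma = 158*1000 * 11.3e-6 * 1457 = 2601.3278 MPa


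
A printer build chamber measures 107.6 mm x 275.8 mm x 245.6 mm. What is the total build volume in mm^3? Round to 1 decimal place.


V = 107.6 * 275.8 * 245.6 = 7288445.2 mm^3


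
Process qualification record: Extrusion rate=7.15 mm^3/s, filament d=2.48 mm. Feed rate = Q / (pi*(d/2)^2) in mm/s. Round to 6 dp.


A = pi*(2.48/2)^2 = 4.830513
v = 7.15 / 4.830513 = 1.480174 mm/s


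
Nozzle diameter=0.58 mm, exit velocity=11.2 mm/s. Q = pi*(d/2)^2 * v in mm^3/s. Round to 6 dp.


A = pi*(0.58/2)^2 = 0.26420794 mm^2
Q = 0.26420794 * 11.2 = 2.959129 mm^3/s


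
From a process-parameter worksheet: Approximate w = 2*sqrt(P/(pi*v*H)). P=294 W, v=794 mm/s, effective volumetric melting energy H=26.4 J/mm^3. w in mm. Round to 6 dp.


w = 2*sqrt(294/(pi*794*26.4)) = 0.133634 mm
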